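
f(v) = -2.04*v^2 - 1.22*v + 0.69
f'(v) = -4.08*v - 1.22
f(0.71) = -1.20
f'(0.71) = -4.12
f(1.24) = -3.96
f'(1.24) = -6.28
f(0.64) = -0.93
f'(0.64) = -3.83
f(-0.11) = 0.80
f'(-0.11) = -0.77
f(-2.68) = -10.69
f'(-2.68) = 9.71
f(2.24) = -12.28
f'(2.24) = -10.36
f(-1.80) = -3.72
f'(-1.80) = 6.12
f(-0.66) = 0.61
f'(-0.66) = 1.47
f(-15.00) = -440.01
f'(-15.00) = 59.98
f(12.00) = -307.71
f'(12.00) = -50.18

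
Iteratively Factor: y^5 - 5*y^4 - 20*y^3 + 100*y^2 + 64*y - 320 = (y - 4)*(y^4 - y^3 - 24*y^2 + 4*y + 80) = (y - 4)*(y - 2)*(y^3 + y^2 - 22*y - 40) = (y - 4)*(y - 2)*(y + 2)*(y^2 - y - 20) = (y - 5)*(y - 4)*(y - 2)*(y + 2)*(y + 4)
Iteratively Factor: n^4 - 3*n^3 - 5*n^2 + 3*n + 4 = (n + 1)*(n^3 - 4*n^2 - n + 4) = (n - 4)*(n + 1)*(n^2 - 1) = (n - 4)*(n + 1)^2*(n - 1)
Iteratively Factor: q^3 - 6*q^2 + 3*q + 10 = (q - 2)*(q^2 - 4*q - 5) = (q - 2)*(q + 1)*(q - 5)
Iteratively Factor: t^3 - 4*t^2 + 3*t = (t)*(t^2 - 4*t + 3) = t*(t - 1)*(t - 3)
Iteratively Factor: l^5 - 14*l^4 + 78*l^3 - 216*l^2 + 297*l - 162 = (l - 3)*(l^4 - 11*l^3 + 45*l^2 - 81*l + 54) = (l - 3)^2*(l^3 - 8*l^2 + 21*l - 18) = (l - 3)^3*(l^2 - 5*l + 6) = (l - 3)^3*(l - 2)*(l - 3)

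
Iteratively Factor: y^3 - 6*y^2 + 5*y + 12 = (y - 3)*(y^2 - 3*y - 4) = (y - 3)*(y + 1)*(y - 4)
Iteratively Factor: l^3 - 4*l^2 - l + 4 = (l - 4)*(l^2 - 1) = (l - 4)*(l + 1)*(l - 1)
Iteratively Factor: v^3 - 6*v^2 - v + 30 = (v - 3)*(v^2 - 3*v - 10) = (v - 5)*(v - 3)*(v + 2)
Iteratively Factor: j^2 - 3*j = (j)*(j - 3)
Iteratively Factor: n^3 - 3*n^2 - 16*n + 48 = (n - 3)*(n^2 - 16) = (n - 4)*(n - 3)*(n + 4)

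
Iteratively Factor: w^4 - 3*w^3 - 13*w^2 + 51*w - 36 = (w + 4)*(w^3 - 7*w^2 + 15*w - 9) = (w - 3)*(w + 4)*(w^2 - 4*w + 3) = (w - 3)*(w - 1)*(w + 4)*(w - 3)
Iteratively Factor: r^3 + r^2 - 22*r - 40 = (r - 5)*(r^2 + 6*r + 8) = (r - 5)*(r + 2)*(r + 4)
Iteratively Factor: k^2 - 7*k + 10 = (k - 2)*(k - 5)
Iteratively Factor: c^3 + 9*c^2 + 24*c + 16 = (c + 4)*(c^2 + 5*c + 4) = (c + 4)^2*(c + 1)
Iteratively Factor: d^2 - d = (d)*(d - 1)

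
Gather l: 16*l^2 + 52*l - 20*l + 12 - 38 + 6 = 16*l^2 + 32*l - 20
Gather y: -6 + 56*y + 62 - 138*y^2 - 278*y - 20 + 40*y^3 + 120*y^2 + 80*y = 40*y^3 - 18*y^2 - 142*y + 36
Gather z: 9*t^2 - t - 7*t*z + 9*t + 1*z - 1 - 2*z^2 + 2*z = 9*t^2 + 8*t - 2*z^2 + z*(3 - 7*t) - 1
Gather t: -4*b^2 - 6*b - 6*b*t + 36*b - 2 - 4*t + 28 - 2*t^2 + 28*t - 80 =-4*b^2 + 30*b - 2*t^2 + t*(24 - 6*b) - 54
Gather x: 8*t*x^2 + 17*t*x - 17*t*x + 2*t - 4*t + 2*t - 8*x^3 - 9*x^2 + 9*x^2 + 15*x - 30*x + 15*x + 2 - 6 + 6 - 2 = 8*t*x^2 - 8*x^3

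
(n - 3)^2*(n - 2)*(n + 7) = n^4 - n^3 - 35*n^2 + 129*n - 126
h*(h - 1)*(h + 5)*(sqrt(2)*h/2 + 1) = sqrt(2)*h^4/2 + h^3 + 2*sqrt(2)*h^3 - 5*sqrt(2)*h^2/2 + 4*h^2 - 5*h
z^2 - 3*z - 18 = (z - 6)*(z + 3)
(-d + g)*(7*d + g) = -7*d^2 + 6*d*g + g^2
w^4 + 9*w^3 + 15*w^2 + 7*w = w*(w + 1)^2*(w + 7)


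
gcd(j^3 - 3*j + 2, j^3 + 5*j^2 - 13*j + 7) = j^2 - 2*j + 1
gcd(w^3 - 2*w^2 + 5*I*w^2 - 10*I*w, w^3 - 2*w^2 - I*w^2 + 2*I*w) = w^2 - 2*w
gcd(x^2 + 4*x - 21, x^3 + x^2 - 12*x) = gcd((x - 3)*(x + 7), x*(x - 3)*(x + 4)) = x - 3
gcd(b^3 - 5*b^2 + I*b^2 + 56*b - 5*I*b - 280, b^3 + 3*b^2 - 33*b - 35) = b - 5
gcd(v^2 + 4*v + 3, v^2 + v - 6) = v + 3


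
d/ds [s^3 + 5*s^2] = s*(3*s + 10)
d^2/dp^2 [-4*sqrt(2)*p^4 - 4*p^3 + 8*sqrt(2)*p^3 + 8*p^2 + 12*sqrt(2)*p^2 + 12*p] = -48*sqrt(2)*p^2 - 24*p + 48*sqrt(2)*p + 16 + 24*sqrt(2)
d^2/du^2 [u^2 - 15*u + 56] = 2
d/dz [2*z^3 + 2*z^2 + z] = 6*z^2 + 4*z + 1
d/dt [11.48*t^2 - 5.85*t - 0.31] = 22.96*t - 5.85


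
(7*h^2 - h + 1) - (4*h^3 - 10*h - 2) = -4*h^3 + 7*h^2 + 9*h + 3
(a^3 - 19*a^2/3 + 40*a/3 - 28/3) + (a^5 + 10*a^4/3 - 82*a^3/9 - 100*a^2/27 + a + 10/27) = a^5 + 10*a^4/3 - 73*a^3/9 - 271*a^2/27 + 43*a/3 - 242/27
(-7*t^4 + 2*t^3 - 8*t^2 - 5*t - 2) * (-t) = 7*t^5 - 2*t^4 + 8*t^3 + 5*t^2 + 2*t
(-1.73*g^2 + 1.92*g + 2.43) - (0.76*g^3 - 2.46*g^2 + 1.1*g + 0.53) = -0.76*g^3 + 0.73*g^2 + 0.82*g + 1.9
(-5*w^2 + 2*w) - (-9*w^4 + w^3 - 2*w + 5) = 9*w^4 - w^3 - 5*w^2 + 4*w - 5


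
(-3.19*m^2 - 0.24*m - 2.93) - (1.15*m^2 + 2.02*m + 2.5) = -4.34*m^2 - 2.26*m - 5.43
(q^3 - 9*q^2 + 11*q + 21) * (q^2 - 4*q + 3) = q^5 - 13*q^4 + 50*q^3 - 50*q^2 - 51*q + 63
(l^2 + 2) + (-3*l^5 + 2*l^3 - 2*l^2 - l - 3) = -3*l^5 + 2*l^3 - l^2 - l - 1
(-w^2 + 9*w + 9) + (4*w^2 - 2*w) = 3*w^2 + 7*w + 9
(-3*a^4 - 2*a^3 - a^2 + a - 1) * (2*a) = -6*a^5 - 4*a^4 - 2*a^3 + 2*a^2 - 2*a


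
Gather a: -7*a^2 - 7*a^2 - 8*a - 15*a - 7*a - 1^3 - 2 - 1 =-14*a^2 - 30*a - 4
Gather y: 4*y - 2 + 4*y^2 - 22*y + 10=4*y^2 - 18*y + 8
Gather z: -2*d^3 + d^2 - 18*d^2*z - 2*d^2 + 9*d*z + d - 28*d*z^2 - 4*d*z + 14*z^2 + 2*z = -2*d^3 - d^2 + d + z^2*(14 - 28*d) + z*(-18*d^2 + 5*d + 2)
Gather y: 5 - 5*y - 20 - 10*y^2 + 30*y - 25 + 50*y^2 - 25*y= 40*y^2 - 40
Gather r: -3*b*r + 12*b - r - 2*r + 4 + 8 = 12*b + r*(-3*b - 3) + 12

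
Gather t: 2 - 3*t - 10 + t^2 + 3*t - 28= t^2 - 36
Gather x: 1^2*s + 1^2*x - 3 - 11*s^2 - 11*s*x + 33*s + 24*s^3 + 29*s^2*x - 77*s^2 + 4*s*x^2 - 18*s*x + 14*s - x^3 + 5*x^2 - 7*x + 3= 24*s^3 - 88*s^2 + 48*s - x^3 + x^2*(4*s + 5) + x*(29*s^2 - 29*s - 6)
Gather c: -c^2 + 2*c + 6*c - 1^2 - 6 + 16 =-c^2 + 8*c + 9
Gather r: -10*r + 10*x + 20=-10*r + 10*x + 20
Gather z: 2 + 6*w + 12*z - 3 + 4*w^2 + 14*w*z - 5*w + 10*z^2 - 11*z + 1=4*w^2 + w + 10*z^2 + z*(14*w + 1)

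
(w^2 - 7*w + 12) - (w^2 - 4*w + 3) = 9 - 3*w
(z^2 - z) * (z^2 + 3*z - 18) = z^4 + 2*z^3 - 21*z^2 + 18*z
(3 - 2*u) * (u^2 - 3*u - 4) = -2*u^3 + 9*u^2 - u - 12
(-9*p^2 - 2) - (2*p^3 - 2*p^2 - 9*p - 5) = -2*p^3 - 7*p^2 + 9*p + 3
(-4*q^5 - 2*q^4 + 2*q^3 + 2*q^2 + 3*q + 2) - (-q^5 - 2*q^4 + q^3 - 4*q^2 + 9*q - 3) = -3*q^5 + q^3 + 6*q^2 - 6*q + 5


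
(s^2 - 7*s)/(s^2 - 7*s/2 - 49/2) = 2*s/(2*s + 7)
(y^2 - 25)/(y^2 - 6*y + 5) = (y + 5)/(y - 1)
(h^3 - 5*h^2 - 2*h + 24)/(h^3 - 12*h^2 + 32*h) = (h^2 - h - 6)/(h*(h - 8))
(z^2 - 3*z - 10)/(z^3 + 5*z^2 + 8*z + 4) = (z - 5)/(z^2 + 3*z + 2)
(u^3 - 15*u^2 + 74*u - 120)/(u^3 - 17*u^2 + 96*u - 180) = (u - 4)/(u - 6)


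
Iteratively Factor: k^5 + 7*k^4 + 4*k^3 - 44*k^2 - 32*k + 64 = (k + 2)*(k^4 + 5*k^3 - 6*k^2 - 32*k + 32) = (k + 2)*(k + 4)*(k^3 + k^2 - 10*k + 8) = (k - 1)*(k + 2)*(k + 4)*(k^2 + 2*k - 8) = (k - 2)*(k - 1)*(k + 2)*(k + 4)*(k + 4)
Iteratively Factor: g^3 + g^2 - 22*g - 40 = (g + 2)*(g^2 - g - 20) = (g + 2)*(g + 4)*(g - 5)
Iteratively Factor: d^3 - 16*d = (d)*(d^2 - 16) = d*(d + 4)*(d - 4)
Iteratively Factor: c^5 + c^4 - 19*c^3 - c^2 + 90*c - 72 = (c + 3)*(c^4 - 2*c^3 - 13*c^2 + 38*c - 24) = (c + 3)*(c + 4)*(c^3 - 6*c^2 + 11*c - 6) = (c - 2)*(c + 3)*(c + 4)*(c^2 - 4*c + 3) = (c - 3)*(c - 2)*(c + 3)*(c + 4)*(c - 1)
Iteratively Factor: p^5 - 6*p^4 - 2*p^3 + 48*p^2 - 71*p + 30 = (p - 1)*(p^4 - 5*p^3 - 7*p^2 + 41*p - 30) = (p - 1)*(p + 3)*(p^3 - 8*p^2 + 17*p - 10) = (p - 5)*(p - 1)*(p + 3)*(p^2 - 3*p + 2) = (p - 5)*(p - 2)*(p - 1)*(p + 3)*(p - 1)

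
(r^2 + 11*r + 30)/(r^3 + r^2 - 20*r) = (r + 6)/(r*(r - 4))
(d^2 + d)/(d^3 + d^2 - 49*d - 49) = d/(d^2 - 49)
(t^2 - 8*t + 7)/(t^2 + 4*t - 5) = (t - 7)/(t + 5)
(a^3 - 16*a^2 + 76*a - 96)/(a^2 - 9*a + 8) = (a^2 - 8*a + 12)/(a - 1)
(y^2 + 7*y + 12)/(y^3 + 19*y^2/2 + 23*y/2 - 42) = 2*(y + 3)/(2*y^2 + 11*y - 21)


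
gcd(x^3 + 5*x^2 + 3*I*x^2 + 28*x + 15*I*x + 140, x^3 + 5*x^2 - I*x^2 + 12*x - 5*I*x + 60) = x^2 + x*(5 - 4*I) - 20*I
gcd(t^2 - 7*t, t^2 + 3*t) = t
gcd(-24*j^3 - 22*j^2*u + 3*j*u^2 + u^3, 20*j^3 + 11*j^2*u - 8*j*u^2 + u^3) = -4*j^2 - 3*j*u + u^2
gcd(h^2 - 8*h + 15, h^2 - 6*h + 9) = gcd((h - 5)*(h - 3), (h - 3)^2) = h - 3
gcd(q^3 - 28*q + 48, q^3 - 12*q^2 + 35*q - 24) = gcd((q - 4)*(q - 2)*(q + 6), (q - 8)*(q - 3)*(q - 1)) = 1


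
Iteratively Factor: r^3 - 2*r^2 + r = (r - 1)*(r^2 - r) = (r - 1)^2*(r)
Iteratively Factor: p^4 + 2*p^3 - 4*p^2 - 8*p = (p - 2)*(p^3 + 4*p^2 + 4*p) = (p - 2)*(p + 2)*(p^2 + 2*p) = (p - 2)*(p + 2)^2*(p)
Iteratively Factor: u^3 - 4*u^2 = (u)*(u^2 - 4*u) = u^2*(u - 4)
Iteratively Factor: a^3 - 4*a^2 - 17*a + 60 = (a - 3)*(a^2 - a - 20) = (a - 3)*(a + 4)*(a - 5)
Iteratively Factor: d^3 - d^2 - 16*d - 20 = (d + 2)*(d^2 - 3*d - 10) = (d - 5)*(d + 2)*(d + 2)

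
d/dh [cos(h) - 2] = -sin(h)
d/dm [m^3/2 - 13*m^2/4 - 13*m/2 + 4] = 3*m^2/2 - 13*m/2 - 13/2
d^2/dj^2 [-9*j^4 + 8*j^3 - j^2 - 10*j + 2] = -108*j^2 + 48*j - 2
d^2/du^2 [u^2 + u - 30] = 2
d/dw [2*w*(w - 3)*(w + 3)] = 6*w^2 - 18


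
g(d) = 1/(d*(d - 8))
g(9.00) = 0.11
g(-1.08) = 0.10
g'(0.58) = 0.37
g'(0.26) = 1.85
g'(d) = -1/(d*(d - 8)^2) - 1/(d^2*(d - 8)) = 2*(4 - d)/(d^2*(d^2 - 16*d + 64))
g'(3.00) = 0.01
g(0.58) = -0.23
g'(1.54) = 0.05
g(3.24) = -0.06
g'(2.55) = 0.02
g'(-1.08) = 0.11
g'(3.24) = 0.01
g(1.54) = -0.10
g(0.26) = -0.50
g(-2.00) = 0.05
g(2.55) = -0.07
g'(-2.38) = 0.02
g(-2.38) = 0.04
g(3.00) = -0.07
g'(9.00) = -0.12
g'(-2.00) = 0.03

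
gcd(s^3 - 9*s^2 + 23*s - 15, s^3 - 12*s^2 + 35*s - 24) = s^2 - 4*s + 3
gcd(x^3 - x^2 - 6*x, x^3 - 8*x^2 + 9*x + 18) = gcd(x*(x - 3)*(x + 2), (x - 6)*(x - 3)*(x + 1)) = x - 3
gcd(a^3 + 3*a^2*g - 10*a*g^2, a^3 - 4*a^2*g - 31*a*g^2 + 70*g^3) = a^2 + 3*a*g - 10*g^2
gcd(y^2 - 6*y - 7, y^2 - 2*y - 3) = y + 1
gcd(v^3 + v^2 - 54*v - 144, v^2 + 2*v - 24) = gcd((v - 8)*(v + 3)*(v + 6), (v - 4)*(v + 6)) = v + 6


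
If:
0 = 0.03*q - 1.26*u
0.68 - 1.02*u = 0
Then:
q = 28.00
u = 0.67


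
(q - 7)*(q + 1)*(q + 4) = q^3 - 2*q^2 - 31*q - 28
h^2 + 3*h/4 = h*(h + 3/4)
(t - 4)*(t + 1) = t^2 - 3*t - 4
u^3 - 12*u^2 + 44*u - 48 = (u - 6)*(u - 4)*(u - 2)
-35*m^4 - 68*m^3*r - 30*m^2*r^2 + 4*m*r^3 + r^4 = (-5*m + r)*(m + r)^2*(7*m + r)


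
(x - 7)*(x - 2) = x^2 - 9*x + 14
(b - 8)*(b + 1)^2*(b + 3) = b^4 - 3*b^3 - 33*b^2 - 53*b - 24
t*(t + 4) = t^2 + 4*t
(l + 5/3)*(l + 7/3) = l^2 + 4*l + 35/9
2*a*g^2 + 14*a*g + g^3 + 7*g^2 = g*(2*a + g)*(g + 7)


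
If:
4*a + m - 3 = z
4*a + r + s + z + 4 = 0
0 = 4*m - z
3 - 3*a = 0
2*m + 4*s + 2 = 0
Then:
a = 1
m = 1/3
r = -26/3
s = -2/3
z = 4/3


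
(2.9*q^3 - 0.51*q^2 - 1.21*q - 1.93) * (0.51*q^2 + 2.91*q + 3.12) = 1.479*q^5 + 8.1789*q^4 + 6.9468*q^3 - 6.0966*q^2 - 9.3915*q - 6.0216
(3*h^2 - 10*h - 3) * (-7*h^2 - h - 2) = -21*h^4 + 67*h^3 + 25*h^2 + 23*h + 6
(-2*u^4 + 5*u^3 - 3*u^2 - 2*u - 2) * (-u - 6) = 2*u^5 + 7*u^4 - 27*u^3 + 20*u^2 + 14*u + 12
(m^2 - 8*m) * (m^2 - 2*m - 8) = m^4 - 10*m^3 + 8*m^2 + 64*m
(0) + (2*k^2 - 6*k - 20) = 2*k^2 - 6*k - 20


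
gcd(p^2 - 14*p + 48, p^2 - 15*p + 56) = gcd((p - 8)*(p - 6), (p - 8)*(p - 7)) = p - 8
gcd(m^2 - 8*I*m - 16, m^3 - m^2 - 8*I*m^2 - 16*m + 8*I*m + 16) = m^2 - 8*I*m - 16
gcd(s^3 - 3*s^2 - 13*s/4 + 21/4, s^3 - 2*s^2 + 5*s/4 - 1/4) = s - 1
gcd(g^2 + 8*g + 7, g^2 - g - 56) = g + 7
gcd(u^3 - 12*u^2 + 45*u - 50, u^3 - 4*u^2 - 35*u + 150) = u^2 - 10*u + 25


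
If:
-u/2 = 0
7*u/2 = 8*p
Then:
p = 0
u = 0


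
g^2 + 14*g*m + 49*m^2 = (g + 7*m)^2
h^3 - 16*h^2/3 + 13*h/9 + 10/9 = (h - 5)*(h - 2/3)*(h + 1/3)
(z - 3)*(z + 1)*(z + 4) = z^3 + 2*z^2 - 11*z - 12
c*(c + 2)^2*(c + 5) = c^4 + 9*c^3 + 24*c^2 + 20*c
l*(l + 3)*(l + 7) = l^3 + 10*l^2 + 21*l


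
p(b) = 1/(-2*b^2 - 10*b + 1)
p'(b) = (4*b + 10)/(-2*b^2 - 10*b + 1)^2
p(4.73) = -0.01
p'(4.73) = 0.00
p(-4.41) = 0.16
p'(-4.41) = -0.20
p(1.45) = -0.06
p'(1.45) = 0.05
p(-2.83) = 0.08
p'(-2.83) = -0.01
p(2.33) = -0.03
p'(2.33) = 0.02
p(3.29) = -0.02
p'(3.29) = 0.01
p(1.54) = -0.05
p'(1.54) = 0.04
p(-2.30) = 0.07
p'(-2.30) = 0.00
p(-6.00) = -0.09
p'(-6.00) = -0.12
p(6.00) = -0.00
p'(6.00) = 0.00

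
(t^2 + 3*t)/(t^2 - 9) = t/(t - 3)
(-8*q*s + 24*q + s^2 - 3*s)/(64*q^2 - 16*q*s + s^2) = (3 - s)/(8*q - s)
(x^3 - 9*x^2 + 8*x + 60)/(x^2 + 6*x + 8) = (x^2 - 11*x + 30)/(x + 4)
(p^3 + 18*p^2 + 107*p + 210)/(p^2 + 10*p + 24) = (p^2 + 12*p + 35)/(p + 4)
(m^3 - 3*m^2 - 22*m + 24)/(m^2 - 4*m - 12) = (m^2 + 3*m - 4)/(m + 2)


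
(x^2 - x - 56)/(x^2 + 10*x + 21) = (x - 8)/(x + 3)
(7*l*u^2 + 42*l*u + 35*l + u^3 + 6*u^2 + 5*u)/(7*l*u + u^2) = u + 6 + 5/u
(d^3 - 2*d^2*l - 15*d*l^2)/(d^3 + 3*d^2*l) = (d - 5*l)/d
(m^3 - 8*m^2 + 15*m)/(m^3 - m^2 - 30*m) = (-m^2 + 8*m - 15)/(-m^2 + m + 30)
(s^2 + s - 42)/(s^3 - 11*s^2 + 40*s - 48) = (s^2 + s - 42)/(s^3 - 11*s^2 + 40*s - 48)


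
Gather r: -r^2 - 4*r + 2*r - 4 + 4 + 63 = -r^2 - 2*r + 63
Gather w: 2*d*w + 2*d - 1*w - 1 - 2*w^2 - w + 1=2*d - 2*w^2 + w*(2*d - 2)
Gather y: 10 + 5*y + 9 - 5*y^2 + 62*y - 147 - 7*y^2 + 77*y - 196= -12*y^2 + 144*y - 324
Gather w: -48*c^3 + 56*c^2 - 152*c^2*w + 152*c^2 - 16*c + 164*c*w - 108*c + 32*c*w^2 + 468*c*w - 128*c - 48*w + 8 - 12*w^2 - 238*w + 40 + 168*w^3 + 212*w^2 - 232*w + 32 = -48*c^3 + 208*c^2 - 252*c + 168*w^3 + w^2*(32*c + 200) + w*(-152*c^2 + 632*c - 518) + 80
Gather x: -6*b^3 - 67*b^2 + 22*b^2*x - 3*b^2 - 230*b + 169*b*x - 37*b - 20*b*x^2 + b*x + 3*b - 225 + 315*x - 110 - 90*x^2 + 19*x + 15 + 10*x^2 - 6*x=-6*b^3 - 70*b^2 - 264*b + x^2*(-20*b - 80) + x*(22*b^2 + 170*b + 328) - 320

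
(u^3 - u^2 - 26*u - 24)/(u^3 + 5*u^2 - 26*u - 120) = (u^2 - 5*u - 6)/(u^2 + u - 30)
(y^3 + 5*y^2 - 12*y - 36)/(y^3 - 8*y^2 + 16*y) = (y^3 + 5*y^2 - 12*y - 36)/(y*(y^2 - 8*y + 16))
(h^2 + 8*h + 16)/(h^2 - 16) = (h + 4)/(h - 4)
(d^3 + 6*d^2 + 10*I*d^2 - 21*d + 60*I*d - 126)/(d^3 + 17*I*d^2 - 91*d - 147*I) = (d + 6)/(d + 7*I)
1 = 1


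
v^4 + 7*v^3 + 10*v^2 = v^2*(v + 2)*(v + 5)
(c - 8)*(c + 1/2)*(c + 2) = c^3 - 11*c^2/2 - 19*c - 8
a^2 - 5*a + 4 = (a - 4)*(a - 1)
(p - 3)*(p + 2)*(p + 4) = p^3 + 3*p^2 - 10*p - 24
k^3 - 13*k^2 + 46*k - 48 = (k - 8)*(k - 3)*(k - 2)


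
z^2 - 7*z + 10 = (z - 5)*(z - 2)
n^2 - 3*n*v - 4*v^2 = (n - 4*v)*(n + v)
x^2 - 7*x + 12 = (x - 4)*(x - 3)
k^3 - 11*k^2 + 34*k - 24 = (k - 6)*(k - 4)*(k - 1)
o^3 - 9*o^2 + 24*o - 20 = (o - 5)*(o - 2)^2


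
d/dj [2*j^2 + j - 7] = 4*j + 1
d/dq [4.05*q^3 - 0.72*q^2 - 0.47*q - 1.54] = 12.15*q^2 - 1.44*q - 0.47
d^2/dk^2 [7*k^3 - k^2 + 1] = 42*k - 2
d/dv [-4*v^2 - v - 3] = -8*v - 1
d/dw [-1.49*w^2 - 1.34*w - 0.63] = -2.98*w - 1.34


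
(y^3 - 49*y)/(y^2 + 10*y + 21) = y*(y - 7)/(y + 3)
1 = 1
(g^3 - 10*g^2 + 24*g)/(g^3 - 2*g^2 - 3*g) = (-g^2 + 10*g - 24)/(-g^2 + 2*g + 3)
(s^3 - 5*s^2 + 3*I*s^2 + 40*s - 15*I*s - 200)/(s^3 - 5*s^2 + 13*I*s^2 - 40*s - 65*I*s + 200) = (s - 5*I)/(s + 5*I)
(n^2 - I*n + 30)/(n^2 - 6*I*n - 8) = (-n^2 + I*n - 30)/(-n^2 + 6*I*n + 8)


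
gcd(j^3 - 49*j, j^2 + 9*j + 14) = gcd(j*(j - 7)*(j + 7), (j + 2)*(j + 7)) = j + 7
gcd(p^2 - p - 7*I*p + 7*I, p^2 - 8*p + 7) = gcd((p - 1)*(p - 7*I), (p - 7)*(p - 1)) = p - 1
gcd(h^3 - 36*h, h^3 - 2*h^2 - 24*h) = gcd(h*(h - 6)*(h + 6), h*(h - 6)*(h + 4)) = h^2 - 6*h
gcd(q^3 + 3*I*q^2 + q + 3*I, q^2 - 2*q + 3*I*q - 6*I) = q + 3*I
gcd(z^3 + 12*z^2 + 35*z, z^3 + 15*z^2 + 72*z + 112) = z + 7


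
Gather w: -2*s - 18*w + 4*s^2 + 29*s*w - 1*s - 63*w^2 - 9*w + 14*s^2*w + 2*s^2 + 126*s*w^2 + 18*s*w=6*s^2 - 3*s + w^2*(126*s - 63) + w*(14*s^2 + 47*s - 27)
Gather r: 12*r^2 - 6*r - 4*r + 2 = 12*r^2 - 10*r + 2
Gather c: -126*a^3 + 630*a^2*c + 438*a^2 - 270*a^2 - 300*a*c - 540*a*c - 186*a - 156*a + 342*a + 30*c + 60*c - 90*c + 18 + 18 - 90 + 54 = -126*a^3 + 168*a^2 + c*(630*a^2 - 840*a)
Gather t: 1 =1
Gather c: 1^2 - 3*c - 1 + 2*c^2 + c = 2*c^2 - 2*c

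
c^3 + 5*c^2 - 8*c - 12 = (c - 2)*(c + 1)*(c + 6)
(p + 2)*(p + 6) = p^2 + 8*p + 12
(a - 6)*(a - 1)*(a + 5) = a^3 - 2*a^2 - 29*a + 30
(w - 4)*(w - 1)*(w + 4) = w^3 - w^2 - 16*w + 16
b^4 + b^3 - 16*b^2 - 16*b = b*(b - 4)*(b + 1)*(b + 4)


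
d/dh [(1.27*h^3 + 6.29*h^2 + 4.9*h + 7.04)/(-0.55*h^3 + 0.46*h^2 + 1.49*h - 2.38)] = (4.0437*h^4 + 9.1746*h^3 + 9.6663*h^2 - 36.4172*h - 22.1516)/(0.3025*h^6 - 0.506*h^5 - 1.4274*h^4 + 3.9888*h^3 + 0.0305*h^2 - 7.0924*h + 5.6644)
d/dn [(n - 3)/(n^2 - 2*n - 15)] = (n^2 - 2*n - 2*(n - 3)*(n - 1) - 15)/(-n^2 + 2*n + 15)^2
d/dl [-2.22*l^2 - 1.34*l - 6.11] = -4.44*l - 1.34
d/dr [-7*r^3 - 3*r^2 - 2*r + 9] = -21*r^2 - 6*r - 2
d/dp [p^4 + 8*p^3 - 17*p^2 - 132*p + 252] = 4*p^3 + 24*p^2 - 34*p - 132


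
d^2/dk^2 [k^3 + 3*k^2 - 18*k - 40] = 6*k + 6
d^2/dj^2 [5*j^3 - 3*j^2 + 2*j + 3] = 30*j - 6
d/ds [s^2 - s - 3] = 2*s - 1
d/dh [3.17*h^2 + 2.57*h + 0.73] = 6.34*h + 2.57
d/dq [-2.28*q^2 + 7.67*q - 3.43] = 7.67 - 4.56*q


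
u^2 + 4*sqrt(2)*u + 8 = (u + 2*sqrt(2))^2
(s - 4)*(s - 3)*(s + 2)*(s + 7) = s^4 + 2*s^3 - 37*s^2 + 10*s + 168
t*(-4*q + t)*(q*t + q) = -4*q^2*t^2 - 4*q^2*t + q*t^3 + q*t^2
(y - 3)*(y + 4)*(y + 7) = y^3 + 8*y^2 - 5*y - 84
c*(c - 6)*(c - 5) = c^3 - 11*c^2 + 30*c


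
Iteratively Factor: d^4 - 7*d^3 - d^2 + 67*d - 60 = (d - 5)*(d^3 - 2*d^2 - 11*d + 12) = (d - 5)*(d - 1)*(d^2 - d - 12) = (d - 5)*(d - 1)*(d + 3)*(d - 4)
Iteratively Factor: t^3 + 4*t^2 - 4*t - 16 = (t + 4)*(t^2 - 4) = (t - 2)*(t + 4)*(t + 2)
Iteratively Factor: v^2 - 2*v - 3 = (v - 3)*(v + 1)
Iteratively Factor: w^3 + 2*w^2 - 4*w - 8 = (w - 2)*(w^2 + 4*w + 4) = (w - 2)*(w + 2)*(w + 2)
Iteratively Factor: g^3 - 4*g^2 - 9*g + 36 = (g - 4)*(g^2 - 9) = (g - 4)*(g - 3)*(g + 3)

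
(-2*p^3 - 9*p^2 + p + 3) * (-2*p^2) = 4*p^5 + 18*p^4 - 2*p^3 - 6*p^2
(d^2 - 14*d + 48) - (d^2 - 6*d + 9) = 39 - 8*d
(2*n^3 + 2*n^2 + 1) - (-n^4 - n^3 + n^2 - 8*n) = n^4 + 3*n^3 + n^2 + 8*n + 1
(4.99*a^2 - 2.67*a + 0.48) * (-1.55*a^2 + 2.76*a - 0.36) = -7.7345*a^4 + 17.9109*a^3 - 9.9096*a^2 + 2.286*a - 0.1728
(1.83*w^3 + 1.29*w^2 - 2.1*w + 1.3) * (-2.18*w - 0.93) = -3.9894*w^4 - 4.5141*w^3 + 3.3783*w^2 - 0.881*w - 1.209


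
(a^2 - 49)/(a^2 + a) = (a^2 - 49)/(a*(a + 1))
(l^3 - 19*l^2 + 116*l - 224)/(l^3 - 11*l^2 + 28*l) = (l - 8)/l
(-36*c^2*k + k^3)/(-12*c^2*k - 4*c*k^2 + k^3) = (6*c + k)/(2*c + k)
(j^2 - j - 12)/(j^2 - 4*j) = (j + 3)/j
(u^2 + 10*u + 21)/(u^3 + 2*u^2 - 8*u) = (u^2 + 10*u + 21)/(u*(u^2 + 2*u - 8))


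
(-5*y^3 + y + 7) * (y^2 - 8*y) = -5*y^5 + 40*y^4 + y^3 - y^2 - 56*y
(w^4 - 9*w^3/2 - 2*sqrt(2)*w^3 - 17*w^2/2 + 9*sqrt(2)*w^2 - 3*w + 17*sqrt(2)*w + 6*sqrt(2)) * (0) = 0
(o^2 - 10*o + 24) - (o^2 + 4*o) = 24 - 14*o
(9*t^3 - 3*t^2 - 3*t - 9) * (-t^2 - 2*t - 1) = -9*t^5 - 15*t^4 + 18*t^2 + 21*t + 9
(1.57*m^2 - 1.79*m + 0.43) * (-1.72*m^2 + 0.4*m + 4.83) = -2.7004*m^4 + 3.7068*m^3 + 6.1275*m^2 - 8.4737*m + 2.0769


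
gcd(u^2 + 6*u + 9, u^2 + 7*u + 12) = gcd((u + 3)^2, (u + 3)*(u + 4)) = u + 3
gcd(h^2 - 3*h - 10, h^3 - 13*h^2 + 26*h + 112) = h + 2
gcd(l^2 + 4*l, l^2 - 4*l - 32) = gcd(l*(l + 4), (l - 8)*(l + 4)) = l + 4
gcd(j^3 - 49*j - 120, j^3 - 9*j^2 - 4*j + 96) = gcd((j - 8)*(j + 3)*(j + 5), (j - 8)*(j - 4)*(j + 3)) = j^2 - 5*j - 24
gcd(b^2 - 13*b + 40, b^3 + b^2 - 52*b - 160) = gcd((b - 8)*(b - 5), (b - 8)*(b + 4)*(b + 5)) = b - 8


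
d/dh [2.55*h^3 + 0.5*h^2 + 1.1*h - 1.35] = 7.65*h^2 + 1.0*h + 1.1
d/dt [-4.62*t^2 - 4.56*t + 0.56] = -9.24*t - 4.56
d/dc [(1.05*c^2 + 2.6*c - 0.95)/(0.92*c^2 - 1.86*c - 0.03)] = (-4.345*c^2 + 1.685*c - 1.845)/(0.8464*c^4 - 3.4224*c^3 + 3.4044*c^2 + 0.1116*c + 0.0009)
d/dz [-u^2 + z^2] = 2*z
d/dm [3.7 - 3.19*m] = -3.19000000000000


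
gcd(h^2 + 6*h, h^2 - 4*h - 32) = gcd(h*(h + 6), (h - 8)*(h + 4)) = 1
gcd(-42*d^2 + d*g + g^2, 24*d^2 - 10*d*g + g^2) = 6*d - g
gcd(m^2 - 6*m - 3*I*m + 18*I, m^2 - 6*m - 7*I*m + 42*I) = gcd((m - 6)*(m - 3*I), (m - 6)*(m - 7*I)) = m - 6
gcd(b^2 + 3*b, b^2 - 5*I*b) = b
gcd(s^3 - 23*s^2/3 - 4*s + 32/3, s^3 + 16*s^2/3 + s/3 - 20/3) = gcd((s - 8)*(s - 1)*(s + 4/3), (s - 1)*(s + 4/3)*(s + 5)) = s^2 + s/3 - 4/3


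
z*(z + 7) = z^2 + 7*z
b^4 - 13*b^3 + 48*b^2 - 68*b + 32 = (b - 8)*(b - 2)^2*(b - 1)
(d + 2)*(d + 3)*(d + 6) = d^3 + 11*d^2 + 36*d + 36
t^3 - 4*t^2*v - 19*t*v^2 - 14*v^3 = (t - 7*v)*(t + v)*(t + 2*v)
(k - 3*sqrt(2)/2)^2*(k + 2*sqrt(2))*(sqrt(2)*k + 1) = sqrt(2)*k^4 - k^3 - 17*sqrt(2)*k^2/2 + 21*k/2 + 9*sqrt(2)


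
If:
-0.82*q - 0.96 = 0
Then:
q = -1.17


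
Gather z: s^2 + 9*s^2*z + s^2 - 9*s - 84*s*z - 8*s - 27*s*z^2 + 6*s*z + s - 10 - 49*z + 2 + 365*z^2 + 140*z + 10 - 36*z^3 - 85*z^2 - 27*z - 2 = 2*s^2 - 16*s - 36*z^3 + z^2*(280 - 27*s) + z*(9*s^2 - 78*s + 64)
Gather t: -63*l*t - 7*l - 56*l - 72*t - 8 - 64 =-63*l + t*(-63*l - 72) - 72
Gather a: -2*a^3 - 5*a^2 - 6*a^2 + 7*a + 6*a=-2*a^3 - 11*a^2 + 13*a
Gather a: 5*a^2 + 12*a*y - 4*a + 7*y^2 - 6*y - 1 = 5*a^2 + a*(12*y - 4) + 7*y^2 - 6*y - 1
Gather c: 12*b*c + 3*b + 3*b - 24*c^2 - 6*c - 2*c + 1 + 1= 6*b - 24*c^2 + c*(12*b - 8) + 2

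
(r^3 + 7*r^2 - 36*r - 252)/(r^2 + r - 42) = r + 6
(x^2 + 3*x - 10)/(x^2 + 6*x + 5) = (x - 2)/(x + 1)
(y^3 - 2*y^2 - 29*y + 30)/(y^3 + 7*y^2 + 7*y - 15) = (y - 6)/(y + 3)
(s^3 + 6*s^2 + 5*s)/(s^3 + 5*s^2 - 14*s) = (s^2 + 6*s + 5)/(s^2 + 5*s - 14)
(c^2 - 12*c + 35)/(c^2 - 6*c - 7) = (c - 5)/(c + 1)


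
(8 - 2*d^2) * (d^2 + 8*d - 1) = -2*d^4 - 16*d^3 + 10*d^2 + 64*d - 8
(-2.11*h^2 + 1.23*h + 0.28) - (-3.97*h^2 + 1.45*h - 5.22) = 1.86*h^2 - 0.22*h + 5.5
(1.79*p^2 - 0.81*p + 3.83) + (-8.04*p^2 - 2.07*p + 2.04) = -6.25*p^2 - 2.88*p + 5.87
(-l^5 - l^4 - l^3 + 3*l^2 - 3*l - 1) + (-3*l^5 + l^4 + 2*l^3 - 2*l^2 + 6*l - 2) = -4*l^5 + l^3 + l^2 + 3*l - 3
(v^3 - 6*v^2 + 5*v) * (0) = 0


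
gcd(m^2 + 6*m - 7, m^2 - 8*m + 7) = m - 1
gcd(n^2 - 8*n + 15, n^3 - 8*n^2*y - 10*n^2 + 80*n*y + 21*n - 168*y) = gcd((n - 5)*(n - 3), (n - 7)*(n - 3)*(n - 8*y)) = n - 3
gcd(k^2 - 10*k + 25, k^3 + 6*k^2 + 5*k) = 1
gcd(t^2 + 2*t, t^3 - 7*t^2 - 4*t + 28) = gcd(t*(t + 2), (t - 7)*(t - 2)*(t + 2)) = t + 2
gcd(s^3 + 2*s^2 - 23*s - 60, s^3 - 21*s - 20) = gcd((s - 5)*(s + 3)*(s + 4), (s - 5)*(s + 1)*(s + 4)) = s^2 - s - 20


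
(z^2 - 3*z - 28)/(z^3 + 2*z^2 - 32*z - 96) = (z - 7)/(z^2 - 2*z - 24)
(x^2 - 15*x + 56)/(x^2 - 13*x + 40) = (x - 7)/(x - 5)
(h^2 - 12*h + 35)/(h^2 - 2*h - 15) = (h - 7)/(h + 3)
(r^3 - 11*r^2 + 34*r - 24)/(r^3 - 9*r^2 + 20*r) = (r^2 - 7*r + 6)/(r*(r - 5))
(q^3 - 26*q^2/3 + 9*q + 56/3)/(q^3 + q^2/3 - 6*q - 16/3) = (q - 7)/(q + 2)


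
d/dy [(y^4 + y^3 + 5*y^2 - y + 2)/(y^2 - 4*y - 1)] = (2*y^5 - 11*y^4 - 12*y^3 - 22*y^2 - 14*y + 9)/(y^4 - 8*y^3 + 14*y^2 + 8*y + 1)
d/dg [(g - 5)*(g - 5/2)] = 2*g - 15/2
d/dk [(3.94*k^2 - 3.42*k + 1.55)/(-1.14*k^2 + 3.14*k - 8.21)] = (8.4728*k^2 - 61.1608*k + 23.2112)/(1.2996*k^4 - 7.1592*k^3 + 28.5784*k^2 - 51.5588*k + 67.4041)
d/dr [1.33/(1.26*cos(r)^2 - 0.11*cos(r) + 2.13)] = (3.3516*cos(r) - 0.1463)*sin(r)/(1.26*cos(r)^2 - 0.11*cos(r) + 2.13)^2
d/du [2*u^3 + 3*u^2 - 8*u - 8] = 6*u^2 + 6*u - 8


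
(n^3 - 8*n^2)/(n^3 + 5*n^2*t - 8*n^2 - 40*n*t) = n/(n + 5*t)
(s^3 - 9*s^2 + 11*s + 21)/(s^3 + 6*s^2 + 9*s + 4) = (s^2 - 10*s + 21)/(s^2 + 5*s + 4)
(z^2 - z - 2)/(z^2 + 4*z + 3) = (z - 2)/(z + 3)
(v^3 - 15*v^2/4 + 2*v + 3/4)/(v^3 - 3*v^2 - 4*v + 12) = (4*v^2 - 3*v - 1)/(4*(v^2 - 4))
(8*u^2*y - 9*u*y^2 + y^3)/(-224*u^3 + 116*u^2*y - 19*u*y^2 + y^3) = y*(-u + y)/(28*u^2 - 11*u*y + y^2)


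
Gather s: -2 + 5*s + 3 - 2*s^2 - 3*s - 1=-2*s^2 + 2*s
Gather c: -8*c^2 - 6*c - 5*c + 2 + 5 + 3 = -8*c^2 - 11*c + 10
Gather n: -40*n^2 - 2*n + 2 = -40*n^2 - 2*n + 2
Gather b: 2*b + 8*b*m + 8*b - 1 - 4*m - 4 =b*(8*m + 10) - 4*m - 5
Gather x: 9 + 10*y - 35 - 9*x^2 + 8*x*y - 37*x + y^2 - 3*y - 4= -9*x^2 + x*(8*y - 37) + y^2 + 7*y - 30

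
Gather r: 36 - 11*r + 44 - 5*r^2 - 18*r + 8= -5*r^2 - 29*r + 88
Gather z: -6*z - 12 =-6*z - 12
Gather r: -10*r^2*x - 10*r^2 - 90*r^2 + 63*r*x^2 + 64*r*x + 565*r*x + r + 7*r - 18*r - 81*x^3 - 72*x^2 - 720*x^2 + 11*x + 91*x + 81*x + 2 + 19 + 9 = r^2*(-10*x - 100) + r*(63*x^2 + 629*x - 10) - 81*x^3 - 792*x^2 + 183*x + 30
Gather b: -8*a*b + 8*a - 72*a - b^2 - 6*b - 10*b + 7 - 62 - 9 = -64*a - b^2 + b*(-8*a - 16) - 64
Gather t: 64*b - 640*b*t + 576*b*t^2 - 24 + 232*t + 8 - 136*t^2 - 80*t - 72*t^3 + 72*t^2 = 64*b - 72*t^3 + t^2*(576*b - 64) + t*(152 - 640*b) - 16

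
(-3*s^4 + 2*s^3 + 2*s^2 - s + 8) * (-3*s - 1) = 9*s^5 - 3*s^4 - 8*s^3 + s^2 - 23*s - 8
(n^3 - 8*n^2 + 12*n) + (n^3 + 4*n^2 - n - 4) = 2*n^3 - 4*n^2 + 11*n - 4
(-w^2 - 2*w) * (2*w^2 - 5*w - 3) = -2*w^4 + w^3 + 13*w^2 + 6*w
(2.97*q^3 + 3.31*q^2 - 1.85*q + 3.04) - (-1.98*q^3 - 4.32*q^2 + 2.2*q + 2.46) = 4.95*q^3 + 7.63*q^2 - 4.05*q + 0.58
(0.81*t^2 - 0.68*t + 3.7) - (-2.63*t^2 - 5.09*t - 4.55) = 3.44*t^2 + 4.41*t + 8.25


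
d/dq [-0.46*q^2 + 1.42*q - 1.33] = 1.42 - 0.92*q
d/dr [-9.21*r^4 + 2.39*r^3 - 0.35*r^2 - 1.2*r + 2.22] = -36.84*r^3 + 7.17*r^2 - 0.7*r - 1.2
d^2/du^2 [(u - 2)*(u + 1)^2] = 6*u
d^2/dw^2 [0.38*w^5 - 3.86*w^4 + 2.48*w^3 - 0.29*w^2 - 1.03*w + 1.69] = 7.6*w^3 - 46.32*w^2 + 14.88*w - 0.58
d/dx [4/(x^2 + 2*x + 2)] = 8*(-x - 1)/(x^2 + 2*x + 2)^2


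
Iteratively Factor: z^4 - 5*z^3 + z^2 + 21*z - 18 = (z - 3)*(z^3 - 2*z^2 - 5*z + 6) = (z - 3)*(z - 1)*(z^2 - z - 6) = (z - 3)^2*(z - 1)*(z + 2)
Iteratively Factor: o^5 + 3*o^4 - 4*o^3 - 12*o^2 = (o - 2)*(o^4 + 5*o^3 + 6*o^2) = (o - 2)*(o + 2)*(o^3 + 3*o^2) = o*(o - 2)*(o + 2)*(o^2 + 3*o) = o^2*(o - 2)*(o + 2)*(o + 3)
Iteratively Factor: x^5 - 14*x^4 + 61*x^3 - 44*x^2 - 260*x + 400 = (x + 2)*(x^4 - 16*x^3 + 93*x^2 - 230*x + 200) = (x - 5)*(x + 2)*(x^3 - 11*x^2 + 38*x - 40) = (x - 5)*(x - 4)*(x + 2)*(x^2 - 7*x + 10) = (x - 5)*(x - 4)*(x - 2)*(x + 2)*(x - 5)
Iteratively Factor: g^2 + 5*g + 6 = (g + 3)*(g + 2)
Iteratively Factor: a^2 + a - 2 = (a + 2)*(a - 1)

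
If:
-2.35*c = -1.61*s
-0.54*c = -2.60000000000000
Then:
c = 4.81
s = 7.03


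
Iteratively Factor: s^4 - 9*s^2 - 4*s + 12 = (s + 2)*(s^3 - 2*s^2 - 5*s + 6) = (s - 3)*(s + 2)*(s^2 + s - 2) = (s - 3)*(s + 2)^2*(s - 1)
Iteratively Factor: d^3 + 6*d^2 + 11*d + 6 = (d + 1)*(d^2 + 5*d + 6) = (d + 1)*(d + 3)*(d + 2)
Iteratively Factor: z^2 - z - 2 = (z + 1)*(z - 2)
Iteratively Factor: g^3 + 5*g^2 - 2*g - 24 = (g + 4)*(g^2 + g - 6) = (g - 2)*(g + 4)*(g + 3)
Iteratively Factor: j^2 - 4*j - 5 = (j - 5)*(j + 1)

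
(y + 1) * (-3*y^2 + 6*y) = -3*y^3 + 3*y^2 + 6*y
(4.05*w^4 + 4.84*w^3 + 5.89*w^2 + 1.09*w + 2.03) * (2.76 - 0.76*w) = -3.078*w^5 + 7.4996*w^4 + 8.882*w^3 + 15.428*w^2 + 1.4656*w + 5.6028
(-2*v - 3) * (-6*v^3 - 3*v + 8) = 12*v^4 + 18*v^3 + 6*v^2 - 7*v - 24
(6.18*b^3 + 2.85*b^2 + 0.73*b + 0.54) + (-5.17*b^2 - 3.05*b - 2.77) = 6.18*b^3 - 2.32*b^2 - 2.32*b - 2.23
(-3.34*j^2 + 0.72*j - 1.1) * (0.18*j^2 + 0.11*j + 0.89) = -0.6012*j^4 - 0.2378*j^3 - 3.0914*j^2 + 0.5198*j - 0.979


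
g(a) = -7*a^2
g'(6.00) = -84.00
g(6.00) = -252.00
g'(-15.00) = 210.00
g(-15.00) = -1575.00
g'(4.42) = -61.88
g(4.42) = -136.75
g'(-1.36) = 19.04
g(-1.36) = -12.95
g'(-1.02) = 14.28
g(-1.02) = -7.28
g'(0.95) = -13.30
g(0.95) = -6.32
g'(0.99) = -13.86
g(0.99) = -6.86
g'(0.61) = -8.54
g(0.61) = -2.60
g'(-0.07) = 0.98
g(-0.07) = -0.03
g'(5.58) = -78.12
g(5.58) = -217.95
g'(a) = -14*a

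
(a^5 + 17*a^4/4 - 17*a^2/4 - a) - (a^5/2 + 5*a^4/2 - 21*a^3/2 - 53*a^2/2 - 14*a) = a^5/2 + 7*a^4/4 + 21*a^3/2 + 89*a^2/4 + 13*a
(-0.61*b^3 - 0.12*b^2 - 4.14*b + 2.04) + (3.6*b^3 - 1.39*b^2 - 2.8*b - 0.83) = 2.99*b^3 - 1.51*b^2 - 6.94*b + 1.21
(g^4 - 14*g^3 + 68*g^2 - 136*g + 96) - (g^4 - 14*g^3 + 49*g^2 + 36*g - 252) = 19*g^2 - 172*g + 348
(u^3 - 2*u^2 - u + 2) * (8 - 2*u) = -2*u^4 + 12*u^3 - 14*u^2 - 12*u + 16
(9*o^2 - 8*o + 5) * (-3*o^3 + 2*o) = -27*o^5 + 24*o^4 + 3*o^3 - 16*o^2 + 10*o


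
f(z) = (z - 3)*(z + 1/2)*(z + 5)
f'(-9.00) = 184.00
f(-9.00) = -408.00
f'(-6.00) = 64.00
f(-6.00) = -49.50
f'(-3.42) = 3.99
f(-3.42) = 29.62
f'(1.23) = -3.31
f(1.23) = -19.08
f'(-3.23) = 1.15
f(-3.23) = 30.10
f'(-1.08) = -15.90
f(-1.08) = 9.28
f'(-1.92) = -12.54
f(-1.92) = 21.52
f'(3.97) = 53.13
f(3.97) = 38.89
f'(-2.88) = -3.52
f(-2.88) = 29.67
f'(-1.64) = -14.13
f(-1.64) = 17.77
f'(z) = (z - 3)*(z + 1/2) + (z - 3)*(z + 5) + (z + 1/2)*(z + 5)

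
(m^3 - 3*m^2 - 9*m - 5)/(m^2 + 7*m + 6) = (m^2 - 4*m - 5)/(m + 6)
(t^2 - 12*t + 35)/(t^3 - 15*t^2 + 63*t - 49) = (t - 5)/(t^2 - 8*t + 7)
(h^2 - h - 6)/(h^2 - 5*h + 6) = (h + 2)/(h - 2)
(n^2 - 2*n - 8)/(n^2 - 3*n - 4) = (n + 2)/(n + 1)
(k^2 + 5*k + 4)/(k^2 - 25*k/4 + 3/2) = 4*(k^2 + 5*k + 4)/(4*k^2 - 25*k + 6)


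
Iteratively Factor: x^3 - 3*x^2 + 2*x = (x - 1)*(x^2 - 2*x) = x*(x - 1)*(x - 2)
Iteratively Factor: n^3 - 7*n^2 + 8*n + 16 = (n - 4)*(n^2 - 3*n - 4) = (n - 4)^2*(n + 1)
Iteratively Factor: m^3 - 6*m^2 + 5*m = (m - 5)*(m^2 - m) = (m - 5)*(m - 1)*(m)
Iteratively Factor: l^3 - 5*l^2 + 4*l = (l - 1)*(l^2 - 4*l) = l*(l - 1)*(l - 4)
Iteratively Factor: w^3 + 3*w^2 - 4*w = (w - 1)*(w^2 + 4*w) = w*(w - 1)*(w + 4)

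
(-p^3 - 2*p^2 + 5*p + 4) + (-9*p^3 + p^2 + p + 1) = -10*p^3 - p^2 + 6*p + 5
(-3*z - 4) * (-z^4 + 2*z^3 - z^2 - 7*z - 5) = 3*z^5 - 2*z^4 - 5*z^3 + 25*z^2 + 43*z + 20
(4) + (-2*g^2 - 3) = 1 - 2*g^2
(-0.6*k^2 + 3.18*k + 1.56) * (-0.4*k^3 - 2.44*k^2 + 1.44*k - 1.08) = 0.24*k^5 + 0.192*k^4 - 9.2472*k^3 + 1.4208*k^2 - 1.188*k - 1.6848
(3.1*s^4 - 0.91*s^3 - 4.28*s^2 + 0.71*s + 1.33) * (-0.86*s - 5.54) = -2.666*s^5 - 16.3914*s^4 + 8.7222*s^3 + 23.1006*s^2 - 5.0772*s - 7.3682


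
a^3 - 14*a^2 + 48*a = a*(a - 8)*(a - 6)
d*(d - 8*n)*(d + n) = d^3 - 7*d^2*n - 8*d*n^2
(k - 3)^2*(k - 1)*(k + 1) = k^4 - 6*k^3 + 8*k^2 + 6*k - 9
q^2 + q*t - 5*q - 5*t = (q - 5)*(q + t)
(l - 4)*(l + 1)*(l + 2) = l^3 - l^2 - 10*l - 8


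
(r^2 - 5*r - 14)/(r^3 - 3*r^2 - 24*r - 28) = 1/(r + 2)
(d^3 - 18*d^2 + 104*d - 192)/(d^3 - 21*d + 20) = (d^2 - 14*d + 48)/(d^2 + 4*d - 5)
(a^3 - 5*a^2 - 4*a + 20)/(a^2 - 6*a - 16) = (a^2 - 7*a + 10)/(a - 8)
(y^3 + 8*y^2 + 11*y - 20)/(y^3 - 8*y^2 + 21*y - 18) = (y^3 + 8*y^2 + 11*y - 20)/(y^3 - 8*y^2 + 21*y - 18)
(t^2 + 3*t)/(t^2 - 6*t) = (t + 3)/(t - 6)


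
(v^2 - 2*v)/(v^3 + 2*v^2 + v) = (v - 2)/(v^2 + 2*v + 1)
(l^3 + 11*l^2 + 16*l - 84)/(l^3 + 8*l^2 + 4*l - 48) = (l + 7)/(l + 4)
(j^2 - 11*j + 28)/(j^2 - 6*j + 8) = (j - 7)/(j - 2)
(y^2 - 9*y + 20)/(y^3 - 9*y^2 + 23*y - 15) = (y - 4)/(y^2 - 4*y + 3)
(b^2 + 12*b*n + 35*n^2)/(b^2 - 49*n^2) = (b + 5*n)/(b - 7*n)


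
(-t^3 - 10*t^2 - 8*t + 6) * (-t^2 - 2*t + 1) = t^5 + 12*t^4 + 27*t^3 - 20*t + 6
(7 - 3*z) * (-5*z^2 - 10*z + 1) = 15*z^3 - 5*z^2 - 73*z + 7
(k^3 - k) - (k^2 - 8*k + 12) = k^3 - k^2 + 7*k - 12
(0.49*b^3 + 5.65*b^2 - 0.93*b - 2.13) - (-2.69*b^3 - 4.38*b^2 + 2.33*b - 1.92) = 3.18*b^3 + 10.03*b^2 - 3.26*b - 0.21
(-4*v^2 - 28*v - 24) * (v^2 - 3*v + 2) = -4*v^4 - 16*v^3 + 52*v^2 + 16*v - 48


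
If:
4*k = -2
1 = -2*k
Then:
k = -1/2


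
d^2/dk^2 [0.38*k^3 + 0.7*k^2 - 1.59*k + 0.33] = 2.28*k + 1.4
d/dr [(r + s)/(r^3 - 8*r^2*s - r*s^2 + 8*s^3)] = (-2*r + 9*s)/(r^4 - 18*r^3*s + 97*r^2*s^2 - 144*r*s^3 + 64*s^4)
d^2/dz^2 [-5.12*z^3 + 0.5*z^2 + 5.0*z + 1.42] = 1.0 - 30.72*z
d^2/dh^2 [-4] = 0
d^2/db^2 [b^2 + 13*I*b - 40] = 2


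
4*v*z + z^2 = z*(4*v + z)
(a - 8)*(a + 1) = a^2 - 7*a - 8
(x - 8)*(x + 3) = x^2 - 5*x - 24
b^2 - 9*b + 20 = (b - 5)*(b - 4)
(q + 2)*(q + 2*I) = q^2 + 2*q + 2*I*q + 4*I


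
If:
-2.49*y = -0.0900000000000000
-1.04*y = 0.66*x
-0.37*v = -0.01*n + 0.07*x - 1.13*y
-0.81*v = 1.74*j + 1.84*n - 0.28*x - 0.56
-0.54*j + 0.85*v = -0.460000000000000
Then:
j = 1.01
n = -0.71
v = 0.10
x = -0.06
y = 0.04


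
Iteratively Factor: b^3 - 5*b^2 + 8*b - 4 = (b - 1)*(b^2 - 4*b + 4) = (b - 2)*(b - 1)*(b - 2)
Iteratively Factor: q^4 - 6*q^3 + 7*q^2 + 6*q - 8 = (q - 4)*(q^3 - 2*q^2 - q + 2) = (q - 4)*(q - 1)*(q^2 - q - 2) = (q - 4)*(q - 1)*(q + 1)*(q - 2)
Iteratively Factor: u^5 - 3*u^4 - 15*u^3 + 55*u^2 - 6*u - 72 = (u + 1)*(u^4 - 4*u^3 - 11*u^2 + 66*u - 72) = (u - 2)*(u + 1)*(u^3 - 2*u^2 - 15*u + 36) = (u - 2)*(u + 1)*(u + 4)*(u^2 - 6*u + 9) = (u - 3)*(u - 2)*(u + 1)*(u + 4)*(u - 3)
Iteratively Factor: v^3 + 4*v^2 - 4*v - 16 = (v - 2)*(v^2 + 6*v + 8) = (v - 2)*(v + 2)*(v + 4)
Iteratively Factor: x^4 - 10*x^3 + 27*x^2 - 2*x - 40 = (x + 1)*(x^3 - 11*x^2 + 38*x - 40) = (x - 4)*(x + 1)*(x^2 - 7*x + 10) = (x - 5)*(x - 4)*(x + 1)*(x - 2)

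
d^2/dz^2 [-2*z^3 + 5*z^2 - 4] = 10 - 12*z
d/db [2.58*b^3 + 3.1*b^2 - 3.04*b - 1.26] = 7.74*b^2 + 6.2*b - 3.04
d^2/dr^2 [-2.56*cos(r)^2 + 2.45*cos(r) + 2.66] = -2.45*cos(r) + 5.12*cos(2*r)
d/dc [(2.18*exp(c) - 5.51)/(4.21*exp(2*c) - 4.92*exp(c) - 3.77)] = (-9.1778*exp(2*c) + 46.3942*exp(c) - 35.3278)*exp(c)/(17.7241*exp(4*c) - 41.4264*exp(3*c) - 7.537*exp(2*c) + 37.0968*exp(c) + 14.2129)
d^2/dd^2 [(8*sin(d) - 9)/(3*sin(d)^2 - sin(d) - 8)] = (72*sin(d)^5 - 300*sin(d)^4 + 1089*sin(d)^3 - 451*sin(d)^2 - 730*sin(d) + 578)/(-3*sin(d)^2 + sin(d) + 8)^3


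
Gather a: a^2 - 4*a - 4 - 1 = a^2 - 4*a - 5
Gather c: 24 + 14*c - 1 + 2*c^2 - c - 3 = 2*c^2 + 13*c + 20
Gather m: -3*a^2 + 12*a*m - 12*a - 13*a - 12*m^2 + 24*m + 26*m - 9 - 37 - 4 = -3*a^2 - 25*a - 12*m^2 + m*(12*a + 50) - 50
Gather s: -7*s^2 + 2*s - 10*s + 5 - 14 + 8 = -7*s^2 - 8*s - 1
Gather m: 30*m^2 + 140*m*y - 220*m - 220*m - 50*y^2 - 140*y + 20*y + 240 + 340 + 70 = 30*m^2 + m*(140*y - 440) - 50*y^2 - 120*y + 650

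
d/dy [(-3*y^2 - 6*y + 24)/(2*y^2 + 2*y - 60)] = 3*(y^2 + 44*y + 52)/(2*(y^4 + 2*y^3 - 59*y^2 - 60*y + 900))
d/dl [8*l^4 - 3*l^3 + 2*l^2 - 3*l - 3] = 32*l^3 - 9*l^2 + 4*l - 3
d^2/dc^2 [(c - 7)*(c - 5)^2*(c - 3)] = 12*c^2 - 120*c + 292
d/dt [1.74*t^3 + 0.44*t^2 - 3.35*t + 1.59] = 5.22*t^2 + 0.88*t - 3.35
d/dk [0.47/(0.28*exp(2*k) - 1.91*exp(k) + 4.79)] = (0.8977 - 0.2632*exp(k))*exp(k)/(0.28*exp(2*k) - 1.91*exp(k) + 4.79)^2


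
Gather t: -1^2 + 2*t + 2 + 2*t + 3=4*t + 4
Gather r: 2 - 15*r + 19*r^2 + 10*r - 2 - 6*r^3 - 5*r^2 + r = -6*r^3 + 14*r^2 - 4*r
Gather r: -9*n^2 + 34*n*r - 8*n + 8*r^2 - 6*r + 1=-9*n^2 - 8*n + 8*r^2 + r*(34*n - 6) + 1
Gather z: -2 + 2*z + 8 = 2*z + 6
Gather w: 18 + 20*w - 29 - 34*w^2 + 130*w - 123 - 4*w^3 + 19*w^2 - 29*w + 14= -4*w^3 - 15*w^2 + 121*w - 120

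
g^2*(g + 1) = g^3 + g^2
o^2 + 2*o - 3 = (o - 1)*(o + 3)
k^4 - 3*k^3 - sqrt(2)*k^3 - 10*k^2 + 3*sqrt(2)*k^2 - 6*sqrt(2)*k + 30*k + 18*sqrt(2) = (k - 3)*(k - 3*sqrt(2))*(k + sqrt(2))^2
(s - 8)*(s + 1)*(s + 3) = s^3 - 4*s^2 - 29*s - 24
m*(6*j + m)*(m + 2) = 6*j*m^2 + 12*j*m + m^3 + 2*m^2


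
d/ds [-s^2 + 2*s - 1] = 2 - 2*s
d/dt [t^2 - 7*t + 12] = 2*t - 7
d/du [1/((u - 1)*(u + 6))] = (-2*u - 5)/(u^4 + 10*u^3 + 13*u^2 - 60*u + 36)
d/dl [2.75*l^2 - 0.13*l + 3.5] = 5.5*l - 0.13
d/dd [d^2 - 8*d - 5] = 2*d - 8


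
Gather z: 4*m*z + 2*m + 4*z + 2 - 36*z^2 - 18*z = 2*m - 36*z^2 + z*(4*m - 14) + 2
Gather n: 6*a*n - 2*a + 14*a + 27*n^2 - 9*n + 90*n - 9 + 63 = 12*a + 27*n^2 + n*(6*a + 81) + 54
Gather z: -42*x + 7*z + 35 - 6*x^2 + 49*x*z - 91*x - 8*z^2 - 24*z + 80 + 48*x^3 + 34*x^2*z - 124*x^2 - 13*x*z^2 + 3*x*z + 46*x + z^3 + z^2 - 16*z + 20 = 48*x^3 - 130*x^2 - 87*x + z^3 + z^2*(-13*x - 7) + z*(34*x^2 + 52*x - 33) + 135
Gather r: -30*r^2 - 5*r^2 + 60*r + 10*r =-35*r^2 + 70*r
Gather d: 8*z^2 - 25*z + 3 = 8*z^2 - 25*z + 3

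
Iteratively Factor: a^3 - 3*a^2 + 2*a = (a - 2)*(a^2 - a) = (a - 2)*(a - 1)*(a)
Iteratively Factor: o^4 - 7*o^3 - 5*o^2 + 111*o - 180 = (o - 3)*(o^3 - 4*o^2 - 17*o + 60) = (o - 3)^2*(o^2 - o - 20) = (o - 5)*(o - 3)^2*(o + 4)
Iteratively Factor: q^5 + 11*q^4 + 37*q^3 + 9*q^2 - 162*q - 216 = (q - 2)*(q^4 + 13*q^3 + 63*q^2 + 135*q + 108) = (q - 2)*(q + 4)*(q^3 + 9*q^2 + 27*q + 27) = (q - 2)*(q + 3)*(q + 4)*(q^2 + 6*q + 9) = (q - 2)*(q + 3)^2*(q + 4)*(q + 3)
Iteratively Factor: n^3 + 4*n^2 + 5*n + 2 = (n + 1)*(n^2 + 3*n + 2) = (n + 1)^2*(n + 2)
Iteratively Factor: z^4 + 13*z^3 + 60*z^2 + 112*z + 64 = (z + 1)*(z^3 + 12*z^2 + 48*z + 64) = (z + 1)*(z + 4)*(z^2 + 8*z + 16) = (z + 1)*(z + 4)^2*(z + 4)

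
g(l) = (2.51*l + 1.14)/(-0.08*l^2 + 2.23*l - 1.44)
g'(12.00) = 0.13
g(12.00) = 2.27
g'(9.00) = 0.08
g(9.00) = 1.95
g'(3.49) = -0.11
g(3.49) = 1.84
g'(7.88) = 0.06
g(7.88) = 1.87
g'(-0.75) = -0.62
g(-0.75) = 0.24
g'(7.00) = 0.05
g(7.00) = 1.83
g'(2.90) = -0.21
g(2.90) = 1.93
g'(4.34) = -0.03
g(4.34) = 1.79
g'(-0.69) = -0.68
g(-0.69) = 0.20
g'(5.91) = 0.02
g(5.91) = 1.79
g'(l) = (0.16*l - 2.23)*(2.51*l + 1.14)/(-0.08*l^2 + 2.23*l - 1.44)^2 + 2.51/(-0.08*l^2 + 2.23*l - 1.44) = (0.2008*l^2 + 0.1824*l - 6.1566)/(0.0064*l^4 - 0.3568*l^3 + 5.2033*l^2 - 6.4224*l + 2.0736)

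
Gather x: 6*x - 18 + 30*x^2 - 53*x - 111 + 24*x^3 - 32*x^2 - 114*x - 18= 24*x^3 - 2*x^2 - 161*x - 147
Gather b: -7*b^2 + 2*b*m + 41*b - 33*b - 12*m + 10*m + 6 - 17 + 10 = -7*b^2 + b*(2*m + 8) - 2*m - 1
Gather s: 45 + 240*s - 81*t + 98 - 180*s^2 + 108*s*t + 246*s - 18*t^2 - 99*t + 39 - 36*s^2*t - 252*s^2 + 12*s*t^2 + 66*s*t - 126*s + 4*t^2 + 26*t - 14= s^2*(-36*t - 432) + s*(12*t^2 + 174*t + 360) - 14*t^2 - 154*t + 168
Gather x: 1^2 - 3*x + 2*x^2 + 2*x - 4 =2*x^2 - x - 3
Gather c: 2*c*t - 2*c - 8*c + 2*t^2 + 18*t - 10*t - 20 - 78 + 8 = c*(2*t - 10) + 2*t^2 + 8*t - 90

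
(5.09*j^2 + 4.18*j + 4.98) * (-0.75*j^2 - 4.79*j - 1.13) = -3.8175*j^4 - 27.5161*j^3 - 29.5089*j^2 - 28.5776*j - 5.6274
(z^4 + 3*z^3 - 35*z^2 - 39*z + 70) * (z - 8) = z^5 - 5*z^4 - 59*z^3 + 241*z^2 + 382*z - 560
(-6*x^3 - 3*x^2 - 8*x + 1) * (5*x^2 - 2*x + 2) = -30*x^5 - 3*x^4 - 46*x^3 + 15*x^2 - 18*x + 2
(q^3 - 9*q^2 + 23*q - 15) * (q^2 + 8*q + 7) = q^5 - q^4 - 42*q^3 + 106*q^2 + 41*q - 105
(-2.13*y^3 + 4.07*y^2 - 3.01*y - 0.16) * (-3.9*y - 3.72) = 8.307*y^4 - 7.9494*y^3 - 3.4014*y^2 + 11.8212*y + 0.5952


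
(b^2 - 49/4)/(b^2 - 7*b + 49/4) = (2*b + 7)/(2*b - 7)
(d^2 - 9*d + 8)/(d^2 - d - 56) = (d - 1)/(d + 7)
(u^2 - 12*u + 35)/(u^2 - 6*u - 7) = (u - 5)/(u + 1)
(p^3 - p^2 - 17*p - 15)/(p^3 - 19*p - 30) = (p + 1)/(p + 2)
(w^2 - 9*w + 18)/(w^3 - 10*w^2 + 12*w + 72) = (w - 3)/(w^2 - 4*w - 12)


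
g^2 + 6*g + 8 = (g + 2)*(g + 4)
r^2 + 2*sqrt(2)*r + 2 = (r + sqrt(2))^2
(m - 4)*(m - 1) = m^2 - 5*m + 4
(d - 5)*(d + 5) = d^2 - 25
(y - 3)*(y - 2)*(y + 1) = y^3 - 4*y^2 + y + 6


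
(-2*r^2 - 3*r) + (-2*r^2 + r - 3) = -4*r^2 - 2*r - 3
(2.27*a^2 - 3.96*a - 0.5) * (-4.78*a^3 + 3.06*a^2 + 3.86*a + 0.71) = -10.8506*a^5 + 25.875*a^4 - 0.965399999999999*a^3 - 15.2039*a^2 - 4.7416*a - 0.355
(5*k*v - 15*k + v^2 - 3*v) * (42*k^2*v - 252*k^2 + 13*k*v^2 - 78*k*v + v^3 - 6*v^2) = 210*k^3*v^2 - 1890*k^3*v + 3780*k^3 + 107*k^2*v^3 - 963*k^2*v^2 + 1926*k^2*v + 18*k*v^4 - 162*k*v^3 + 324*k*v^2 + v^5 - 9*v^4 + 18*v^3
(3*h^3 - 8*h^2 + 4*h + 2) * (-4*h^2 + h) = -12*h^5 + 35*h^4 - 24*h^3 - 4*h^2 + 2*h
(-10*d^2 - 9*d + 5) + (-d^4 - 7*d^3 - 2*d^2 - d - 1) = -d^4 - 7*d^3 - 12*d^2 - 10*d + 4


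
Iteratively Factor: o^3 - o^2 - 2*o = (o + 1)*(o^2 - 2*o) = o*(o + 1)*(o - 2)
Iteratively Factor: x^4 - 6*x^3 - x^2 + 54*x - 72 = (x + 3)*(x^3 - 9*x^2 + 26*x - 24) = (x - 3)*(x + 3)*(x^2 - 6*x + 8) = (x - 4)*(x - 3)*(x + 3)*(x - 2)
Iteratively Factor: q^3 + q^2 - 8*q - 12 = (q + 2)*(q^2 - q - 6) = (q - 3)*(q + 2)*(q + 2)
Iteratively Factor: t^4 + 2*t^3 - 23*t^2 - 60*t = (t)*(t^3 + 2*t^2 - 23*t - 60) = t*(t + 3)*(t^2 - t - 20) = t*(t - 5)*(t + 3)*(t + 4)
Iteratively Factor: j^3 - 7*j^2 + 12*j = (j)*(j^2 - 7*j + 12) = j*(j - 4)*(j - 3)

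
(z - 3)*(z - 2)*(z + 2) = z^3 - 3*z^2 - 4*z + 12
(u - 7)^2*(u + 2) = u^3 - 12*u^2 + 21*u + 98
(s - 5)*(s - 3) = s^2 - 8*s + 15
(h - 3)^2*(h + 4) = h^3 - 2*h^2 - 15*h + 36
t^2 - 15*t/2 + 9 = (t - 6)*(t - 3/2)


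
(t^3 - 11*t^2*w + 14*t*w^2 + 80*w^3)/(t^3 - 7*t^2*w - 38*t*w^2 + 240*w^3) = (t + 2*w)/(t + 6*w)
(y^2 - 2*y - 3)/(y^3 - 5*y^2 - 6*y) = (y - 3)/(y*(y - 6))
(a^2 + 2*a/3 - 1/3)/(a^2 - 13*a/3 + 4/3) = (a + 1)/(a - 4)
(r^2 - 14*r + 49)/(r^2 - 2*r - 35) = (r - 7)/(r + 5)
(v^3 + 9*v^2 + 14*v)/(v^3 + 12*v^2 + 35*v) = (v + 2)/(v + 5)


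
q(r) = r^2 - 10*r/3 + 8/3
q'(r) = 2*r - 10/3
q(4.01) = 5.38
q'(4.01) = 4.69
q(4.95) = 10.67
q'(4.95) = 6.57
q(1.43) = -0.06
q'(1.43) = -0.47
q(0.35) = 1.62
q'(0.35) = -2.63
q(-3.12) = 22.80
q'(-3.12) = -9.57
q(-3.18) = 23.38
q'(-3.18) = -9.69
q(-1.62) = 10.69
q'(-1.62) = -6.57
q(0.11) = 2.31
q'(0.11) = -3.11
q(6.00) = 18.67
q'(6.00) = 8.67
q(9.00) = 53.67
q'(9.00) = 14.67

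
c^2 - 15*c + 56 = (c - 8)*(c - 7)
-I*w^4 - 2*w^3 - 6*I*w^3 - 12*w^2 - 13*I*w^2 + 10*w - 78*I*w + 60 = (w + 6)*(w - 5*I)*(w + 2*I)*(-I*w + 1)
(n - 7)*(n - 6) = n^2 - 13*n + 42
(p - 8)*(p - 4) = p^2 - 12*p + 32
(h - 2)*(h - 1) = h^2 - 3*h + 2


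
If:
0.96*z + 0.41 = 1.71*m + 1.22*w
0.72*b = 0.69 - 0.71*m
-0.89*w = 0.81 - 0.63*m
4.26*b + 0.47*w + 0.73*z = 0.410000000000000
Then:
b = -0.12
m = 1.09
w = -0.14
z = 1.35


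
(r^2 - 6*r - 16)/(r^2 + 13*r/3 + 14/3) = 3*(r - 8)/(3*r + 7)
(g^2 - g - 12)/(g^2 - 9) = (g - 4)/(g - 3)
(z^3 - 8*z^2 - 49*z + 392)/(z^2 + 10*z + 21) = (z^2 - 15*z + 56)/(z + 3)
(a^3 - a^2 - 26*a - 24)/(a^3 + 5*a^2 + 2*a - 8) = (a^2 - 5*a - 6)/(a^2 + a - 2)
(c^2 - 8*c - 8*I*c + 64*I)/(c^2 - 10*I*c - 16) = (c - 8)/(c - 2*I)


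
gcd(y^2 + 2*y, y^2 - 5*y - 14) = y + 2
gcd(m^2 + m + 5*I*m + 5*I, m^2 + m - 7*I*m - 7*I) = m + 1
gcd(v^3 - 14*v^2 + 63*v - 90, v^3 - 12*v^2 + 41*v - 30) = v^2 - 11*v + 30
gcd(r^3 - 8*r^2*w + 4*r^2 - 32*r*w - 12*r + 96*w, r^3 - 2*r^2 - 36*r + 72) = r^2 + 4*r - 12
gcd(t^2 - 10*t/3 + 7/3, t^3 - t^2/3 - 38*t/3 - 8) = 1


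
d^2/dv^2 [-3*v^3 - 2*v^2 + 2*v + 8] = -18*v - 4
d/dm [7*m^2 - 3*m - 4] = 14*m - 3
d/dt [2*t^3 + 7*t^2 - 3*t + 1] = 6*t^2 + 14*t - 3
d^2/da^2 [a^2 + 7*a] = 2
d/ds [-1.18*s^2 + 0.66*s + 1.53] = 0.66 - 2.36*s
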